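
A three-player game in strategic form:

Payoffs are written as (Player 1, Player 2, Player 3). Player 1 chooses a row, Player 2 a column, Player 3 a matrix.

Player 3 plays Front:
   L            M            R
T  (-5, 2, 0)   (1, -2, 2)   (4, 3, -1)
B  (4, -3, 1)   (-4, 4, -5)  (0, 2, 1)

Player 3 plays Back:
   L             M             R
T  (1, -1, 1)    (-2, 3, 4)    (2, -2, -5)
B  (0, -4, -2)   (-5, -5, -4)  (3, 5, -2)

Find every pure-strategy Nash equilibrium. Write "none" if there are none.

Pure-strategy Nash equilibria: (T, M, Back); (T, R, Front)

(T, L, Front): Player 1 can switch to B (-5 → 4). Not NE.
(T, L, Back): Player 2 can switch to M (-1 → 3). Not NE.
(T, M, Front): Player 2 can switch to L (-2 → 2). Not NE.
(T, M, Back): Player 1 gets -2, best alternative -5; Player 2 gets 3, best alternative -1; Player 3 gets 4, best alternative 2. No profitable deviation — NE.
(T, R, Front): Player 1 gets 4, best alternative 0; Player 2 gets 3, best alternative 2; Player 3 gets -1, best alternative -5. No profitable deviation — NE.
(T, R, Back): Player 1 can switch to B (2 → 3). Not NE.
(B, L, Front): Player 2 can switch to M (-3 → 4). Not NE.
(B, L, Back): Player 1 can switch to T (0 → 1). Not NE.
(B, M, Front): Player 1 can switch to T (-4 → 1). Not NE.
(B, M, Back): Player 1 can switch to T (-5 → -2). Not NE.
(The remaining 2 profiles each have a profitable deviation by the same check.)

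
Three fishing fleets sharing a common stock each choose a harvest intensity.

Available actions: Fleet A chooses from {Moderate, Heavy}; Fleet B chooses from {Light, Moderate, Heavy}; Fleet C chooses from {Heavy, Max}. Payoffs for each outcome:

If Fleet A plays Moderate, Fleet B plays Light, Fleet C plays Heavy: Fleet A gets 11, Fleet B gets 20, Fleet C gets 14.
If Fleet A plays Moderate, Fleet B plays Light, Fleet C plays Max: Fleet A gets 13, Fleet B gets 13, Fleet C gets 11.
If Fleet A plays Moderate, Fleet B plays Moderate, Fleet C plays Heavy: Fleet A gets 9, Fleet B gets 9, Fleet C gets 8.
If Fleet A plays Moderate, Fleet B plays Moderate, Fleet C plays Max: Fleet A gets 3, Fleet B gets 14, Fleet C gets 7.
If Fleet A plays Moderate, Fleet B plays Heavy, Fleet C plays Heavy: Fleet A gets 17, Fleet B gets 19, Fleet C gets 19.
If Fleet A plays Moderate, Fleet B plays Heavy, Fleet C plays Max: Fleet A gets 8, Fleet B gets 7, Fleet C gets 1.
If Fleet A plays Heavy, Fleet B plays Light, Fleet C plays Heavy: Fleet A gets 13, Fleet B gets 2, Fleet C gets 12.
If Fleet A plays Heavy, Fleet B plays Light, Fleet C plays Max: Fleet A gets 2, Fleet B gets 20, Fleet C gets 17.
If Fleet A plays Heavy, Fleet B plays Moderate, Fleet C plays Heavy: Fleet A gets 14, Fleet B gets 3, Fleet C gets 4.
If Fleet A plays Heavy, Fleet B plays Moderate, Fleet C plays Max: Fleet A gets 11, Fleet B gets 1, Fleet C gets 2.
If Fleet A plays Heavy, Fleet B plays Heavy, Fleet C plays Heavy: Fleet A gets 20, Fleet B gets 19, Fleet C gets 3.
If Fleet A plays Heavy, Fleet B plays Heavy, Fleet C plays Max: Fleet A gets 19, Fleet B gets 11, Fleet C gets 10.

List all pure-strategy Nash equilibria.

none

(Moderate, Light, Heavy): Fleet A can switch to Heavy (11 → 13). Not NE.
(Moderate, Light, Max): Fleet B can switch to Moderate (13 → 14). Not NE.
(Moderate, Moderate, Heavy): Fleet A can switch to Heavy (9 → 14). Not NE.
(Moderate, Moderate, Max): Fleet A can switch to Heavy (3 → 11). Not NE.
(Moderate, Heavy, Heavy): Fleet A can switch to Heavy (17 → 20). Not NE.
(Moderate, Heavy, Max): Fleet A can switch to Heavy (8 → 19). Not NE.
(Heavy, Light, Heavy): Fleet B can switch to Moderate (2 → 3). Not NE.
(Heavy, Light, Max): Fleet A can switch to Moderate (2 → 13). Not NE.
(Heavy, Moderate, Heavy): Fleet B can switch to Heavy (3 → 19). Not NE.
(Heavy, Moderate, Max): Fleet B can switch to Light (1 → 20). Not NE.
(Heavy, Heavy, Heavy): Fleet C can switch to Max (3 → 10). Not NE.
(Heavy, Heavy, Max): Fleet B can switch to Light (11 → 20). Not NE.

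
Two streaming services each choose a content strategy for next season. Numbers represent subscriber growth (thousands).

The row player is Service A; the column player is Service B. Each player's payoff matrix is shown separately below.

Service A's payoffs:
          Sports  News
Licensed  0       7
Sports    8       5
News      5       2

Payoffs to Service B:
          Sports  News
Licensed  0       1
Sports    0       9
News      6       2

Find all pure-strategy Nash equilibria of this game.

(Licensed, Sports): Service A can switch to Sports (0 → 8). Not NE.
(Licensed, News): Service A gets 7, best alternative 5; Service B gets 1, best alternative 0. No profitable deviation — NE.
(Sports, Sports): Service B can switch to News (0 → 9). Not NE.
(Sports, News): Service A can switch to Licensed (5 → 7). Not NE.
(News, Sports): Service A can switch to Sports (5 → 8). Not NE.
(News, News): Service A can switch to Licensed (2 → 7). Not NE.

The unique pure-strategy Nash equilibrium is (Licensed, News).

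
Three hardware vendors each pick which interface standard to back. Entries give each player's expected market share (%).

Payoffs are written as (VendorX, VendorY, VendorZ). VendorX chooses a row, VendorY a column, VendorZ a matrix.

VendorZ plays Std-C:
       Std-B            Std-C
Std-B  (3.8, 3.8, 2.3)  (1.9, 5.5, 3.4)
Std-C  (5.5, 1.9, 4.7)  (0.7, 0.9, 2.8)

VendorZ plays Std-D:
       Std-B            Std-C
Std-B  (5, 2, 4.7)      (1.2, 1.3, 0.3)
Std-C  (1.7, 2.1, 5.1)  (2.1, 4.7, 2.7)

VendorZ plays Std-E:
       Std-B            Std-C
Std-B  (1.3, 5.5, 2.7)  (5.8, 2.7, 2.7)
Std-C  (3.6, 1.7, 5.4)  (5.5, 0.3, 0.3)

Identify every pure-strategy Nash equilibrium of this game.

Pure-strategy Nash equilibria: (Std-B, Std-B, Std-D), (Std-B, Std-C, Std-C), (Std-C, Std-B, Std-E)

Check each profile: it is a Nash equilibrium iff no player can strictly gain by switching unilaterally.
(Std-B, Std-B, Std-C): VendorX can switch to Std-C (3.8 → 5.5). Not NE.
(Std-B, Std-B, Std-D): VendorX gets 5, best alternative 1.7; VendorY gets 2, best alternative 1.3; VendorZ gets 4.7, best alternative 2.7. No profitable deviation — NE.
(Std-B, Std-B, Std-E): VendorX can switch to Std-C (1.3 → 3.6). Not NE.
(Std-B, Std-C, Std-C): VendorX gets 1.9, best alternative 0.7; VendorY gets 5.5, best alternative 3.8; VendorZ gets 3.4, best alternative 2.7. No profitable deviation — NE.
(Std-B, Std-C, Std-D): VendorX can switch to Std-C (1.2 → 2.1). Not NE.
(Std-B, Std-C, Std-E): VendorY can switch to Std-B (2.7 → 5.5). Not NE.
(Std-C, Std-B, Std-C): VendorZ can switch to Std-D (4.7 → 5.1). Not NE.
(Std-C, Std-B, Std-D): VendorX can switch to Std-B (1.7 → 5). Not NE.
(Std-C, Std-B, Std-E): VendorX gets 3.6, best alternative 1.3; VendorY gets 1.7, best alternative 0.3; VendorZ gets 5.4, best alternative 5.1. No profitable deviation — NE.
(Std-C, Std-C, Std-C): VendorX can switch to Std-B (0.7 → 1.9). Not NE.
(Std-C, Std-C, Std-D): VendorZ can switch to Std-C (2.7 → 2.8). Not NE.
(Std-C, Std-C, Std-E): VendorX can switch to Std-B (5.5 → 5.8). Not NE.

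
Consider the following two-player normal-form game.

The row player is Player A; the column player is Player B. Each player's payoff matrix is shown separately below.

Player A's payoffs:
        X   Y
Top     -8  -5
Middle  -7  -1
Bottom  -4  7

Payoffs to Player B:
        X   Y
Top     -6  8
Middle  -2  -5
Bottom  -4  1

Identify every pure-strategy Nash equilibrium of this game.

The unique pure-strategy Nash equilibrium is (Bottom, Y).

(Top, X): Player A can switch to Middle (-8 → -7). Not NE.
(Top, Y): Player A can switch to Middle (-5 → -1). Not NE.
(Middle, X): Player A can switch to Bottom (-7 → -4). Not NE.
(Middle, Y): Player A can switch to Bottom (-1 → 7). Not NE.
(Bottom, X): Player B can switch to Y (-4 → 1). Not NE.
(Bottom, Y): Player A gets 7, best alternative -1; Player B gets 1, best alternative -4. No profitable deviation — NE.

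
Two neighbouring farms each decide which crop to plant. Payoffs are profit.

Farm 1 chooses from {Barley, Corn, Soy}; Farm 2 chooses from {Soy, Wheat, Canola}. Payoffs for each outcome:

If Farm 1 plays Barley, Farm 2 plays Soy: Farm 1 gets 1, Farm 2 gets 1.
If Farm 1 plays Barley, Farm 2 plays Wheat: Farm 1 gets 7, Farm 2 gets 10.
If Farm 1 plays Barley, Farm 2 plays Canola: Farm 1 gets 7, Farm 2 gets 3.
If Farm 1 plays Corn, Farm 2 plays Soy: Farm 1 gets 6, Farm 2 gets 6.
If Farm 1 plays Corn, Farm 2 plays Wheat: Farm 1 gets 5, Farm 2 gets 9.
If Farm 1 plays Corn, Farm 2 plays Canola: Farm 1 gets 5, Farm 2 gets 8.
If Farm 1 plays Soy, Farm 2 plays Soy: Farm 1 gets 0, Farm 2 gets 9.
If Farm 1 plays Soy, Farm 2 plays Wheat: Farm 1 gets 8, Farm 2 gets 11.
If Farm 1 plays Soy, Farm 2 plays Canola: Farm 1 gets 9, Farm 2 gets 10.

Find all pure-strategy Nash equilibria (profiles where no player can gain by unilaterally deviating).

(Barley, Soy): Farm 1 can switch to Corn (1 → 6). Not NE.
(Barley, Wheat): Farm 1 can switch to Soy (7 → 8). Not NE.
(Barley, Canola): Farm 1 can switch to Soy (7 → 9). Not NE.
(Corn, Soy): Farm 2 can switch to Wheat (6 → 9). Not NE.
(Corn, Wheat): Farm 1 can switch to Barley (5 → 7). Not NE.
(Corn, Canola): Farm 1 can switch to Barley (5 → 7). Not NE.
(Soy, Wheat): Farm 1 gets 8, best alternative 7; Farm 2 gets 11, best alternative 10. No profitable deviation — NE.
(The remaining 2 profiles each have a profitable deviation by the same check.)

Pure NE: (Soy, Wheat)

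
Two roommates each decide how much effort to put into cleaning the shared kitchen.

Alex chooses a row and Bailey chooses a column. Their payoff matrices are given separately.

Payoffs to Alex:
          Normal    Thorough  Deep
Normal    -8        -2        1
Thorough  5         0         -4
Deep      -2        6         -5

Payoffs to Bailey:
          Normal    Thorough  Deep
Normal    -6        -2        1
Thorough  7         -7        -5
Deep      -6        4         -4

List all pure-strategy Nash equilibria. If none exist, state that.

Mark each player's best response to every combination of opponents' strategies; a profile where every player is best-responding is a pure Nash equilibrium.
Alex against Normal: payoffs -8, 5, -2 → best response Thorough.
Alex against Thorough: payoffs -2, 0, 6 → best response Deep.
Alex against Deep: payoffs 1, -4, -5 → best response Normal.
Bailey against Normal: payoffs -6, -2, 1 → best response Deep.
Bailey against Thorough: payoffs 7, -7, -5 → best response Normal.
Bailey against Deep: payoffs -6, 4, -4 → best response Thorough.
Mutual best responses: (Normal, Deep); (Thorough, Normal); (Deep, Thorough).

The pure Nash equilibria are (Normal, Deep), (Thorough, Normal), (Deep, Thorough).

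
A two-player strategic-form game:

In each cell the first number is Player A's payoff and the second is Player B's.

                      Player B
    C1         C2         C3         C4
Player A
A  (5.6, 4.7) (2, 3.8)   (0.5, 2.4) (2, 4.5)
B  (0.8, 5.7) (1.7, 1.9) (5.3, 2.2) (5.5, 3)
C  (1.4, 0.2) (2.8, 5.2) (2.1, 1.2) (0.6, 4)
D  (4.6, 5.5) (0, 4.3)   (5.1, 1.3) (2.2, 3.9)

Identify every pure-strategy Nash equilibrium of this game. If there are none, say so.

(A, C1), (C, C2)

(A, C1): Player A gets 5.6, best alternative 4.6; Player B gets 4.7, best alternative 4.5. No profitable deviation — NE.
(A, C2): Player A can switch to C (2 → 2.8). Not NE.
(A, C3): Player A can switch to B (0.5 → 5.3). Not NE.
(A, C4): Player A can switch to B (2 → 5.5). Not NE.
(B, C1): Player A can switch to A (0.8 → 5.6). Not NE.
(B, C2): Player A can switch to A (1.7 → 2). Not NE.
(B, C3): Player B can switch to C1 (2.2 → 5.7). Not NE.
(B, C4): Player B can switch to C1 (3 → 5.7). Not NE.
(C, C1): Player A can switch to A (1.4 → 5.6). Not NE.
(C, C2): Player A gets 2.8, best alternative 2; Player B gets 5.2, best alternative 4. No profitable deviation — NE.
(C, C3): Player A can switch to B (2.1 → 5.3). Not NE.
(C, C4): Player A can switch to A (0.6 → 2). Not NE.
(The remaining 4 profiles each have a profitable deviation by the same check.)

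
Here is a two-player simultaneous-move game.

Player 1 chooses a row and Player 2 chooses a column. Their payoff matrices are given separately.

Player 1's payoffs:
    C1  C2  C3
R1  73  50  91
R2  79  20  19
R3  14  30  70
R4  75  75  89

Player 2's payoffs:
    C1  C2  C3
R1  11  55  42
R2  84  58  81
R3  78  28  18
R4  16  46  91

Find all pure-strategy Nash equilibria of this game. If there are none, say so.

For each strategy profile, look for a profitable unilateral deviation.
(R1, C1): Player 1 can switch to R2 (73 → 79). Not NE.
(R1, C2): Player 1 can switch to R4 (50 → 75). Not NE.
(R1, C3): Player 2 can switch to C2 (42 → 55). Not NE.
(R2, C1): Player 1 gets 79, best alternative 75; Player 2 gets 84, best alternative 81. No profitable deviation — NE.
(R2, C2): Player 1 can switch to R1 (20 → 50). Not NE.
(R2, C3): Player 1 can switch to R1 (19 → 91). Not NE.
(R3, C1): Player 1 can switch to R1 (14 → 73). Not NE.
(R3, C2): Player 1 can switch to R1 (30 → 50). Not NE.
(R3, C3): Player 1 can switch to R1 (70 → 91). Not NE.
(R4, C1): Player 1 can switch to R2 (75 → 79). Not NE.
(R4, C2): Player 2 can switch to C3 (46 → 91). Not NE.
(R4, C3): Player 1 can switch to R1 (89 → 91). Not NE.

(R2, C1)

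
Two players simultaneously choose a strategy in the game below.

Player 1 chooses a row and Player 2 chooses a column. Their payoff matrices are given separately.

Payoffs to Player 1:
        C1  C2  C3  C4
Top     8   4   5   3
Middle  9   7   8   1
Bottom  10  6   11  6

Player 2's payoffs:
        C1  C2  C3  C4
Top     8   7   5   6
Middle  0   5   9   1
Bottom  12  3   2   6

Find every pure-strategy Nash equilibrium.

The unique pure-strategy Nash equilibrium is (Bottom, C1).

(Top, C1): Player 1 can switch to Middle (8 → 9). Not NE.
(Top, C2): Player 1 can switch to Middle (4 → 7). Not NE.
(Top, C3): Player 1 can switch to Middle (5 → 8). Not NE.
(Top, C4): Player 1 can switch to Bottom (3 → 6). Not NE.
(Middle, C1): Player 1 can switch to Bottom (9 → 10). Not NE.
(Middle, C2): Player 2 can switch to C3 (5 → 9). Not NE.
(Middle, C3): Player 1 can switch to Bottom (8 → 11). Not NE.
(Middle, C4): Player 1 can switch to Top (1 → 3). Not NE.
(Bottom, C1): Player 1 gets 10, best alternative 9; Player 2 gets 12, best alternative 6. No profitable deviation — NE.
(Bottom, C2): Player 1 can switch to Middle (6 → 7). Not NE.
(Bottom, C3): Player 2 can switch to C1 (2 → 12). Not NE.
(Bottom, C4): Player 2 can switch to C1 (6 → 12). Not NE.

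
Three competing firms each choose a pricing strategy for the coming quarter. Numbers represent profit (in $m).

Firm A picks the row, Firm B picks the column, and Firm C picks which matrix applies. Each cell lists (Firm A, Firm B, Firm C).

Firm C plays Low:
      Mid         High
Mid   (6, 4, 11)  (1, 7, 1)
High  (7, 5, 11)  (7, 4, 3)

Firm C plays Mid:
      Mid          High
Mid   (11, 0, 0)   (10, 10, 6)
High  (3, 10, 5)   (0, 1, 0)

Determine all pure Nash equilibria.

The pure Nash equilibria are (Mid, High, Mid) and (High, Mid, Low).

Firm A against (Mid, Low): payoffs 6, 7 → best response High.
Firm A against (Mid, Mid): payoffs 11, 3 → best response Mid.
Firm A against (High, Low): payoffs 1, 7 → best response High.
Firm A against (High, Mid): payoffs 10, 0 → best response Mid.
Firm B against (Mid, Low): payoffs 4, 7 → best response High.
Firm B against (Mid, Mid): payoffs 0, 10 → best response High.
Firm B against (High, Low): payoffs 5, 4 → best response Mid.
Firm B against (High, Mid): payoffs 10, 1 → best response Mid.
Firm C against (Mid, Mid): payoffs 11, 0 → best response Low.
Firm C against (Mid, High): payoffs 1, 6 → best response Mid.
Firm C against (High, Mid): payoffs 11, 5 → best response Low.
Firm C against (High, High): payoffs 3, 0 → best response Low.
Mutual best responses: (Mid, High, Mid); (High, Mid, Low).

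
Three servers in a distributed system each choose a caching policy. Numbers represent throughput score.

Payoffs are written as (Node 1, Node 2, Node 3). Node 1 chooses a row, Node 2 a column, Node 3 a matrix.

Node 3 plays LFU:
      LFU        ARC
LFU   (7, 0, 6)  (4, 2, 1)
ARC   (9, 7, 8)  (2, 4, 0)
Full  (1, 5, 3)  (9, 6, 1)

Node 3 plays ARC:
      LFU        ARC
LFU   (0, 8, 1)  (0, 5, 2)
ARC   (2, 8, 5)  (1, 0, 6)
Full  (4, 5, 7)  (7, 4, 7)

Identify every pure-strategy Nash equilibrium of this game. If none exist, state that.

For each player, find the best response to each opponent profile; mutual best responses are the pure NE.
Node 1 against (LFU, LFU): payoffs 7, 9, 1 → best response ARC.
Node 1 against (LFU, ARC): payoffs 0, 2, 4 → best response Full.
Node 1 against (ARC, LFU): payoffs 4, 2, 9 → best response Full.
Node 1 against (ARC, ARC): payoffs 0, 1, 7 → best response Full.
Node 2 against (LFU, LFU): payoffs 0, 2 → best response ARC.
Node 2 against (LFU, ARC): payoffs 8, 5 → best response LFU.
Node 2 against (ARC, LFU): payoffs 7, 4 → best response LFU.
Node 2 against (ARC, ARC): payoffs 8, 0 → best response LFU.
Node 2 against (Full, LFU): payoffs 5, 6 → best response ARC.
Node 2 against (Full, ARC): payoffs 5, 4 → best response LFU.
Node 3 against (LFU, LFU): payoffs 6, 1 → best response LFU.
Node 3 against (LFU, ARC): payoffs 1, 2 → best response ARC.
Node 3 against (ARC, LFU): payoffs 8, 5 → best response LFU.
Node 3 against (ARC, ARC): payoffs 0, 6 → best response ARC.
Node 3 against (Full, LFU): payoffs 3, 7 → best response ARC.
Node 3 against (Full, ARC): payoffs 1, 7 → best response ARC.
Mutual best responses: (ARC, LFU, LFU); (Full, LFU, ARC).

(ARC, LFU, LFU) and (Full, LFU, ARC)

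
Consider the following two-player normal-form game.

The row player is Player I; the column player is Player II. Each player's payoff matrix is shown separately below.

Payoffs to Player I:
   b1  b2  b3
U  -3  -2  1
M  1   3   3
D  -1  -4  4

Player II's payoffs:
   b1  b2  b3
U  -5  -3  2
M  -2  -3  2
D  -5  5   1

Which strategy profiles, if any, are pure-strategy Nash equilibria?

This game has no pure Nash equilibrium.

For each strategy profile, look for a profitable unilateral deviation.
(U, b1): Player I can switch to M (-3 → 1). Not NE.
(U, b2): Player I can switch to M (-2 → 3). Not NE.
(U, b3): Player I can switch to M (1 → 3). Not NE.
(M, b1): Player II can switch to b3 (-2 → 2). Not NE.
(M, b2): Player II can switch to b1 (-3 → -2). Not NE.
(M, b3): Player I can switch to D (3 → 4). Not NE.
(D, b1): Player I can switch to M (-1 → 1). Not NE.
(D, b2): Player I can switch to U (-4 → -2). Not NE.
(D, b3): Player II can switch to b2 (1 → 5). Not NE.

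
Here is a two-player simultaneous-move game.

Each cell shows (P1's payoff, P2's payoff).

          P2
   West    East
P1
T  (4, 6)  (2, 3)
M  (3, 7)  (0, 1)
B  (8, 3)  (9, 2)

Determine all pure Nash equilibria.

Mark each player's best response to every combination of opponents' strategies; a profile where every player is best-responding is a pure Nash equilibrium.
P1 against West: payoffs 4, 3, 8 → best response B.
P1 against East: payoffs 2, 0, 9 → best response B.
P2 against T: payoffs 6, 3 → best response West.
P2 against M: payoffs 7, 1 → best response West.
P2 against B: payoffs 3, 2 → best response West.
Mutual best responses: (B, West).

The unique pure-strategy Nash equilibrium is (B, West).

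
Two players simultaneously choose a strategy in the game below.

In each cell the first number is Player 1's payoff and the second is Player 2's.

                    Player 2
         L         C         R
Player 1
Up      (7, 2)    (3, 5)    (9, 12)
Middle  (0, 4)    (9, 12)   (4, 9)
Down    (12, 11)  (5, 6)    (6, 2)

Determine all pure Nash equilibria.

Check each profile: it is a Nash equilibrium iff no player can strictly gain by switching unilaterally.
(Up, L): Player 1 can switch to Down (7 → 12). Not NE.
(Up, C): Player 1 can switch to Middle (3 → 9). Not NE.
(Up, R): Player 1 gets 9, best alternative 6; Player 2 gets 12, best alternative 5. No profitable deviation — NE.
(Middle, L): Player 1 can switch to Up (0 → 7). Not NE.
(Middle, C): Player 1 gets 9, best alternative 5; Player 2 gets 12, best alternative 9. No profitable deviation — NE.
(Middle, R): Player 1 can switch to Up (4 → 9). Not NE.
(Down, L): Player 1 gets 12, best alternative 7; Player 2 gets 11, best alternative 6. No profitable deviation — NE.
(Down, C): Player 1 can switch to Middle (5 → 9). Not NE.
(Down, R): Player 1 can switch to Up (6 → 9). Not NE.

Pure-strategy Nash equilibria: (Up, R), (Middle, C), (Down, L)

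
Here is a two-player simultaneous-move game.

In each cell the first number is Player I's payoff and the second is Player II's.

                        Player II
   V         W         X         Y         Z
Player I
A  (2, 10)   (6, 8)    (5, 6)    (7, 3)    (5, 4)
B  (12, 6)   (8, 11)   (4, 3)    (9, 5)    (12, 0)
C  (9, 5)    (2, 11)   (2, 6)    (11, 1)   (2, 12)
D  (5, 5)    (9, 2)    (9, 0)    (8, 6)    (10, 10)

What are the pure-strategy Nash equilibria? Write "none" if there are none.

none

(A, V): Player I can switch to B (2 → 12). Not NE.
(A, W): Player I can switch to B (6 → 8). Not NE.
(A, X): Player I can switch to D (5 → 9). Not NE.
(A, Y): Player I can switch to B (7 → 9). Not NE.
(A, Z): Player I can switch to B (5 → 12). Not NE.
(B, V): Player II can switch to W (6 → 11). Not NE.
(B, W): Player I can switch to D (8 → 9). Not NE.
(B, X): Player I can switch to A (4 → 5). Not NE.
(The remaining 12 profiles each have a profitable deviation by the same check.)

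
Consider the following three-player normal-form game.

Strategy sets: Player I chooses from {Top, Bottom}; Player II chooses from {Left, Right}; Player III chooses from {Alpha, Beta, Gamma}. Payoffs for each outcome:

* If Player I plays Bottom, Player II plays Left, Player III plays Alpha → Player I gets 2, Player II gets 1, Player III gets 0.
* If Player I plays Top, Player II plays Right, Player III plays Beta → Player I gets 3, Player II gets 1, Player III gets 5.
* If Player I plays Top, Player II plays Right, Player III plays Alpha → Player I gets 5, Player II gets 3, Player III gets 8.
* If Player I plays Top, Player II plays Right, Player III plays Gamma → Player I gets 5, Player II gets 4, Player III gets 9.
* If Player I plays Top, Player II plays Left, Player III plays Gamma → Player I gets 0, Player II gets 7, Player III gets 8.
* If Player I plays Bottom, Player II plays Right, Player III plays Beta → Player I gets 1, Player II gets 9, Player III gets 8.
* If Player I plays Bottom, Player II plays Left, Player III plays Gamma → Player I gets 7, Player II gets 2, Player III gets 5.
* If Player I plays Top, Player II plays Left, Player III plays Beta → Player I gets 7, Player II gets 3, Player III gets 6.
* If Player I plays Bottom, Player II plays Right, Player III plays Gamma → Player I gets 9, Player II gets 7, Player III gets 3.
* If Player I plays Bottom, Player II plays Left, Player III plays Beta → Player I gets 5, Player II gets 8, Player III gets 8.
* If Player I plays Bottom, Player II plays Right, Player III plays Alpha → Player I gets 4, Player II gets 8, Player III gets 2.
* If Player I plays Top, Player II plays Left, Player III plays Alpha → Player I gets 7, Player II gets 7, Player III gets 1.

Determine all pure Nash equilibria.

(Top, Left, Alpha): Player III can switch to Beta (1 → 6). Not NE.
(Top, Left, Beta): Player III can switch to Gamma (6 → 8). Not NE.
(Top, Left, Gamma): Player I can switch to Bottom (0 → 7). Not NE.
(Top, Right, Alpha): Player II can switch to Left (3 → 7). Not NE.
(Top, Right, Beta): Player II can switch to Left (1 → 3). Not NE.
(Top, Right, Gamma): Player I can switch to Bottom (5 → 9). Not NE.
(Bottom, Left, Alpha): Player I can switch to Top (2 → 7). Not NE.
(Bottom, Left, Beta): Player I can switch to Top (5 → 7). Not NE.
(Bottom, Left, Gamma): Player II can switch to Right (2 → 7). Not NE.
(Bottom, Right, Alpha): Player I can switch to Top (4 → 5). Not NE.
(The remaining 2 profiles each have a profitable deviation by the same check.)

This game has no pure Nash equilibrium.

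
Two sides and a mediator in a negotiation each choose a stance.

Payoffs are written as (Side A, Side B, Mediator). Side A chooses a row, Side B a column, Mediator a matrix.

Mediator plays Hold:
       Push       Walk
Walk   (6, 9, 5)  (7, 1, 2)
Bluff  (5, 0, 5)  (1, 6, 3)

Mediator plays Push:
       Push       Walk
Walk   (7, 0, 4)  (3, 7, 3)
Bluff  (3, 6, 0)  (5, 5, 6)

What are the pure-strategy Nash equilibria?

The unique pure-strategy Nash equilibrium is (Walk, Push, Hold).

(Walk, Push, Hold): Side A gets 6, best alternative 5; Side B gets 9, best alternative 1; Mediator gets 5, best alternative 4. No profitable deviation — NE.
(Walk, Push, Push): Side B can switch to Walk (0 → 7). Not NE.
(Walk, Walk, Hold): Side B can switch to Push (1 → 9). Not NE.
(Walk, Walk, Push): Side A can switch to Bluff (3 → 5). Not NE.
(Bluff, Push, Hold): Side A can switch to Walk (5 → 6). Not NE.
(Bluff, Push, Push): Side A can switch to Walk (3 → 7). Not NE.
(Bluff, Walk, Hold): Side A can switch to Walk (1 → 7). Not NE.
(Bluff, Walk, Push): Side B can switch to Push (5 → 6). Not NE.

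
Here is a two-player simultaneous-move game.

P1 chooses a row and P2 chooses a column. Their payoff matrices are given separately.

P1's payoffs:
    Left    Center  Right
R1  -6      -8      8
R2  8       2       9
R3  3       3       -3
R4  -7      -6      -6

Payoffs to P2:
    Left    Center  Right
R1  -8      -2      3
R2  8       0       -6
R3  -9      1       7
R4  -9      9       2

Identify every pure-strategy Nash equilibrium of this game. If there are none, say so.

The unique pure-strategy Nash equilibrium is (R2, Left).

P1 against Left: payoffs -6, 8, 3, -7 → best response R2.
P1 against Center: payoffs -8, 2, 3, -6 → best response R3.
P1 against Right: payoffs 8, 9, -3, -6 → best response R2.
P2 against R1: payoffs -8, -2, 3 → best response Right.
P2 against R2: payoffs 8, 0, -6 → best response Left.
P2 against R3: payoffs -9, 1, 7 → best response Right.
P2 against R4: payoffs -9, 9, 2 → best response Center.
Mutual best responses: (R2, Left).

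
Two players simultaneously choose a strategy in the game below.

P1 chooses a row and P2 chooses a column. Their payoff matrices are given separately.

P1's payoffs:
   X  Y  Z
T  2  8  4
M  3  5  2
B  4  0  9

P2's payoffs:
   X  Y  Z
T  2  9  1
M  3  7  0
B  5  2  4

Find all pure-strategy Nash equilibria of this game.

(T, X): P1 can switch to M (2 → 3). Not NE.
(T, Y): P1 gets 8, best alternative 5; P2 gets 9, best alternative 2. No profitable deviation — NE.
(T, Z): P1 can switch to B (4 → 9). Not NE.
(M, X): P1 can switch to B (3 → 4). Not NE.
(M, Y): P1 can switch to T (5 → 8). Not NE.
(M, Z): P1 can switch to T (2 → 4). Not NE.
(B, X): P1 gets 4, best alternative 3; P2 gets 5, best alternative 4. No profitable deviation — NE.
(B, Y): P1 can switch to T (0 → 8). Not NE.
(The remaining 1 profile has a profitable deviation by the same check.)

Pure-strategy Nash equilibria: (T, Y) and (B, X)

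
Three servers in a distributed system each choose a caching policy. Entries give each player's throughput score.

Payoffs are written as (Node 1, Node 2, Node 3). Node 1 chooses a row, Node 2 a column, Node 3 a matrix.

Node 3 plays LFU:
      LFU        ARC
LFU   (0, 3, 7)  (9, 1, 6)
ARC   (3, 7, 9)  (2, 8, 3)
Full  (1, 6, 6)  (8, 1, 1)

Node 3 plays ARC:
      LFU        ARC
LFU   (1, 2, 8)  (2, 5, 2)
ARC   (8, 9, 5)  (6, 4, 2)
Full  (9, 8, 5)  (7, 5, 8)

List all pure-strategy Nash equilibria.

none

Node 1 against (LFU, LFU): payoffs 0, 3, 1 → best response ARC.
Node 1 against (LFU, ARC): payoffs 1, 8, 9 → best response Full.
Node 1 against (ARC, LFU): payoffs 9, 2, 8 → best response LFU.
Node 1 against (ARC, ARC): payoffs 2, 6, 7 → best response Full.
Node 2 against (LFU, LFU): payoffs 3, 1 → best response LFU.
Node 2 against (LFU, ARC): payoffs 2, 5 → best response ARC.
Node 2 against (ARC, LFU): payoffs 7, 8 → best response ARC.
Node 2 against (ARC, ARC): payoffs 9, 4 → best response LFU.
Node 2 against (Full, LFU): payoffs 6, 1 → best response LFU.
Node 2 against (Full, ARC): payoffs 8, 5 → best response LFU.
Node 3 against (LFU, LFU): payoffs 7, 8 → best response ARC.
Node 3 against (LFU, ARC): payoffs 6, 2 → best response LFU.
Node 3 against (ARC, LFU): payoffs 9, 5 → best response LFU.
Node 3 against (ARC, ARC): payoffs 3, 2 → best response LFU.
Node 3 against (Full, LFU): payoffs 6, 5 → best response LFU.
Node 3 against (Full, ARC): payoffs 1, 8 → best response ARC.
No profile is a mutual best response for all players.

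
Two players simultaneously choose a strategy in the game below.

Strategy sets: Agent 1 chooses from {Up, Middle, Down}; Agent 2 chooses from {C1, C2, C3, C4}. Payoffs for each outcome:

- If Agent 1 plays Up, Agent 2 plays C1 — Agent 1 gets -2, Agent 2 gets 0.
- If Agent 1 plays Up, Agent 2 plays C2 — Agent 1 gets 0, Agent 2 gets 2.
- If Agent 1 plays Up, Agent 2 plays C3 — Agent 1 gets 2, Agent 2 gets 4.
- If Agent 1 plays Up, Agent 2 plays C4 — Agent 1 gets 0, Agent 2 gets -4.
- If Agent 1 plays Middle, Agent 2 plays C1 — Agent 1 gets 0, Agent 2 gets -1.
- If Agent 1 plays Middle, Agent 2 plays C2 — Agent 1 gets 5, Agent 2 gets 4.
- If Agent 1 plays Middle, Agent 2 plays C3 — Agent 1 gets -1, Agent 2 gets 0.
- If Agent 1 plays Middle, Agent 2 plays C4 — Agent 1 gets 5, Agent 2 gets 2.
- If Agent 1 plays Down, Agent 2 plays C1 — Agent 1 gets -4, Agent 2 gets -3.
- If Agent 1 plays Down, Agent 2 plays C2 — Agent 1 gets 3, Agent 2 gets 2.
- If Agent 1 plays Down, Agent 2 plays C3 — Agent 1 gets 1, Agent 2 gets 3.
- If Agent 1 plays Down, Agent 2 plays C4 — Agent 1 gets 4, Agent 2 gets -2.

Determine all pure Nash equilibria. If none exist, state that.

(Up, C3) and (Middle, C2)

(Up, C1): Agent 1 can switch to Middle (-2 → 0). Not NE.
(Up, C2): Agent 1 can switch to Middle (0 → 5). Not NE.
(Up, C3): Agent 1 gets 2, best alternative 1; Agent 2 gets 4, best alternative 2. No profitable deviation — NE.
(Up, C4): Agent 1 can switch to Middle (0 → 5). Not NE.
(Middle, C1): Agent 2 can switch to C2 (-1 → 4). Not NE.
(Middle, C2): Agent 1 gets 5, best alternative 3; Agent 2 gets 4, best alternative 2. No profitable deviation — NE.
(Middle, C3): Agent 1 can switch to Up (-1 → 2). Not NE.
(Middle, C4): Agent 2 can switch to C2 (2 → 4). Not NE.
(Down, C1): Agent 1 can switch to Up (-4 → -2). Not NE.
(Down, C2): Agent 1 can switch to Middle (3 → 5). Not NE.
(Down, C3): Agent 1 can switch to Up (1 → 2). Not NE.
(Down, C4): Agent 1 can switch to Middle (4 → 5). Not NE.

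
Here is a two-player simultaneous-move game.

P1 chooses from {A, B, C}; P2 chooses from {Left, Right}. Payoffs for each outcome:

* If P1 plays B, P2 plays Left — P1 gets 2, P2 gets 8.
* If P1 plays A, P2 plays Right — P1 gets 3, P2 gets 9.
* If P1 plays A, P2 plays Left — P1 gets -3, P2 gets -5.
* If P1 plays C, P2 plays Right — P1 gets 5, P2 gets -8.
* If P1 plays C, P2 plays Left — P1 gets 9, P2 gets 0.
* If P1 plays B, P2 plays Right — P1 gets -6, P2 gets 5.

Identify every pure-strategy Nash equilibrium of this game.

The unique pure-strategy Nash equilibrium is (C, Left).

(A, Left): P1 can switch to B (-3 → 2). Not NE.
(A, Right): P1 can switch to C (3 → 5). Not NE.
(B, Left): P1 can switch to C (2 → 9). Not NE.
(B, Right): P1 can switch to A (-6 → 3). Not NE.
(C, Left): P1 gets 9, best alternative 2; P2 gets 0, best alternative -8. No profitable deviation — NE.
(C, Right): P2 can switch to Left (-8 → 0). Not NE.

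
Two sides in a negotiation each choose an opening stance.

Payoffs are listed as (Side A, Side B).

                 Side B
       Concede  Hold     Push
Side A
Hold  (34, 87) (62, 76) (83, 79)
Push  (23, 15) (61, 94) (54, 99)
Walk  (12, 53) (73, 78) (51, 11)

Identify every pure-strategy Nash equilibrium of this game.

Pure-strategy Nash equilibria: (Hold, Concede) and (Walk, Hold)

For each player, find the best response to each opponent profile; mutual best responses are the pure NE.
Side A against Concede: payoffs 34, 23, 12 → best response Hold.
Side A against Hold: payoffs 62, 61, 73 → best response Walk.
Side A against Push: payoffs 83, 54, 51 → best response Hold.
Side B against Hold: payoffs 87, 76, 79 → best response Concede.
Side B against Push: payoffs 15, 94, 99 → best response Push.
Side B against Walk: payoffs 53, 78, 11 → best response Hold.
Mutual best responses: (Hold, Concede); (Walk, Hold).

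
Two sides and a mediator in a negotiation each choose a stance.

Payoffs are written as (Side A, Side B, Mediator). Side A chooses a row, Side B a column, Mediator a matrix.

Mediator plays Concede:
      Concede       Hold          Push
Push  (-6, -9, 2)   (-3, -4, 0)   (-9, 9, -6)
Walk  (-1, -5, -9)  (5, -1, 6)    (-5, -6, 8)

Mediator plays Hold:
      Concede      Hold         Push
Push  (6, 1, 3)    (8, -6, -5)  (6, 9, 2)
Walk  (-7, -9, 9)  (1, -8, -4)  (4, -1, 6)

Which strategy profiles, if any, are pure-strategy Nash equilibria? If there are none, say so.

Pure-strategy Nash equilibria: (Push, Push, Hold) and (Walk, Hold, Concede)

(Push, Concede, Concede): Side A can switch to Walk (-6 → -1). Not NE.
(Push, Concede, Hold): Side B can switch to Push (1 → 9). Not NE.
(Push, Hold, Concede): Side A can switch to Walk (-3 → 5). Not NE.
(Push, Hold, Hold): Side B can switch to Concede (-6 → 1). Not NE.
(Push, Push, Concede): Side A can switch to Walk (-9 → -5). Not NE.
(Push, Push, Hold): Side A gets 6, best alternative 4; Side B gets 9, best alternative 1; Mediator gets 2, best alternative -6. No profitable deviation — NE.
(Walk, Concede, Concede): Side B can switch to Hold (-5 → -1). Not NE.
(Walk, Concede, Hold): Side A can switch to Push (-7 → 6). Not NE.
(Walk, Hold, Concede): Side A gets 5, best alternative -3; Side B gets -1, best alternative -5; Mediator gets 6, best alternative -4. No profitable deviation — NE.
(Walk, Hold, Hold): Side A can switch to Push (1 → 8). Not NE.
(Walk, Push, Concede): Side B can switch to Concede (-6 → -5). Not NE.
(Walk, Push, Hold): Side A can switch to Push (4 → 6). Not NE.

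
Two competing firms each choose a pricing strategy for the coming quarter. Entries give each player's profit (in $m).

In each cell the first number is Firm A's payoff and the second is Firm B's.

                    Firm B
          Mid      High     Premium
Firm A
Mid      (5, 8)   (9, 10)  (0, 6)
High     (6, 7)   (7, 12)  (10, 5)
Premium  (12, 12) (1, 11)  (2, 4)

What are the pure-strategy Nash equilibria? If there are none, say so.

Check each profile: it is a Nash equilibrium iff no player can strictly gain by switching unilaterally.
(Mid, Mid): Firm A can switch to High (5 → 6). Not NE.
(Mid, High): Firm A gets 9, best alternative 7; Firm B gets 10, best alternative 8. No profitable deviation — NE.
(Mid, Premium): Firm A can switch to High (0 → 10). Not NE.
(High, Mid): Firm A can switch to Premium (6 → 12). Not NE.
(High, High): Firm A can switch to Mid (7 → 9). Not NE.
(High, Premium): Firm B can switch to Mid (5 → 7). Not NE.
(Premium, Mid): Firm A gets 12, best alternative 6; Firm B gets 12, best alternative 11. No profitable deviation — NE.
(Premium, High): Firm A can switch to Mid (1 → 9). Not NE.
(Premium, Premium): Firm A can switch to High (2 → 10). Not NE.

The pure Nash equilibria are (Mid, High) and (Premium, Mid).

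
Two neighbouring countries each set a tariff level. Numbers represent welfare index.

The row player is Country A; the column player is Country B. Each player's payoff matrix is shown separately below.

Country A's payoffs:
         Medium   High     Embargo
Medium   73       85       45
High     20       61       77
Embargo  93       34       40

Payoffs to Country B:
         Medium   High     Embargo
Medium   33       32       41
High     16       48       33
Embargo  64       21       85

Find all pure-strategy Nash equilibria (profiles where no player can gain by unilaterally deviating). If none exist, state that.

There is no pure-strategy Nash equilibrium.

Mark each player's best response to every combination of opponents' strategies; a profile where every player is best-responding is a pure Nash equilibrium.
Country A against Medium: payoffs 73, 20, 93 → best response Embargo.
Country A against High: payoffs 85, 61, 34 → best response Medium.
Country A against Embargo: payoffs 45, 77, 40 → best response High.
Country B against Medium: payoffs 33, 32, 41 → best response Embargo.
Country B against High: payoffs 16, 48, 33 → best response High.
Country B against Embargo: payoffs 64, 21, 85 → best response Embargo.
No profile is a mutual best response for all players.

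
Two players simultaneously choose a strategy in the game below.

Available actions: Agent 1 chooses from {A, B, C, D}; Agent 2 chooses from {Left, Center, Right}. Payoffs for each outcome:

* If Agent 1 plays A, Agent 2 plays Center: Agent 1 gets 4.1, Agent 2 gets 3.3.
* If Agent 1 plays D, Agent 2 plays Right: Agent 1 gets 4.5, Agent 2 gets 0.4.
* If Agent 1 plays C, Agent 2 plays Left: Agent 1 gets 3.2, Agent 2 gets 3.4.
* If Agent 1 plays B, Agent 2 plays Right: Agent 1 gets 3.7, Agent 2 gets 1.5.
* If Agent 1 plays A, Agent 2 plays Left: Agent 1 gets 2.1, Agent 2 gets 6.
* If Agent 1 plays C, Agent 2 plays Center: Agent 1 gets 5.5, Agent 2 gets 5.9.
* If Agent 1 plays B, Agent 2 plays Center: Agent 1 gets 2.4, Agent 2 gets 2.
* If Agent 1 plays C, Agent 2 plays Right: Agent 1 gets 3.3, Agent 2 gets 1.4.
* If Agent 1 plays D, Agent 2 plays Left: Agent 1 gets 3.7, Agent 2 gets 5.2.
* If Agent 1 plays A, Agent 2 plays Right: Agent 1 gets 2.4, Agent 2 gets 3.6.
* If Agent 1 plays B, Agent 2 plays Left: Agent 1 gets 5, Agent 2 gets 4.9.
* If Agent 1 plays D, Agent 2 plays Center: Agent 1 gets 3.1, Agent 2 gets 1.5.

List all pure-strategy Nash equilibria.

Check each profile: it is a Nash equilibrium iff no player can strictly gain by switching unilaterally.
(A, Left): Agent 1 can switch to B (2.1 → 5). Not NE.
(A, Center): Agent 1 can switch to C (4.1 → 5.5). Not NE.
(A, Right): Agent 1 can switch to B (2.4 → 3.7). Not NE.
(B, Left): Agent 1 gets 5, best alternative 3.7; Agent 2 gets 4.9, best alternative 2. No profitable deviation — NE.
(B, Center): Agent 1 can switch to A (2.4 → 4.1). Not NE.
(B, Right): Agent 1 can switch to D (3.7 → 4.5). Not NE.
(C, Left): Agent 1 can switch to B (3.2 → 5). Not NE.
(C, Center): Agent 1 gets 5.5, best alternative 4.1; Agent 2 gets 5.9, best alternative 3.4. No profitable deviation — NE.
(The remaining 4 profiles each have a profitable deviation by the same check.)

(B, Left), (C, Center)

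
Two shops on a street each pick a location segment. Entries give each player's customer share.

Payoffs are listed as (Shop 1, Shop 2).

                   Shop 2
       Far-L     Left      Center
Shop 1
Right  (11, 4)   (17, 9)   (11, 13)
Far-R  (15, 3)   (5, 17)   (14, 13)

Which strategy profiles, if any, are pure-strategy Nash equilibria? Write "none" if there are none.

Mark each player's best response to every combination of opponents' strategies; a profile where every player is best-responding is a pure Nash equilibrium.
Shop 1 against Far-L: payoffs 11, 15 → best response Far-R.
Shop 1 against Left: payoffs 17, 5 → best response Right.
Shop 1 against Center: payoffs 11, 14 → best response Far-R.
Shop 2 against Right: payoffs 4, 9, 13 → best response Center.
Shop 2 against Far-R: payoffs 3, 17, 13 → best response Left.
No profile is a mutual best response for all players.

No pure-strategy Nash equilibrium.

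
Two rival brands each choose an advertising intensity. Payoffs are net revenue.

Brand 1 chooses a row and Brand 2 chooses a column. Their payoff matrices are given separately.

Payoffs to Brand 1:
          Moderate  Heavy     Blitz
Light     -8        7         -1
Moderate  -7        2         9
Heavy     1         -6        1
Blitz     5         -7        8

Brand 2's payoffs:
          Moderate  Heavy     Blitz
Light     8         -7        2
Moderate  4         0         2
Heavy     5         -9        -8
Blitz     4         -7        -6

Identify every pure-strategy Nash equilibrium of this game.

The unique pure-strategy Nash equilibrium is (Blitz, Moderate).

(Light, Moderate): Brand 1 can switch to Moderate (-8 → -7). Not NE.
(Light, Heavy): Brand 2 can switch to Moderate (-7 → 8). Not NE.
(Light, Blitz): Brand 1 can switch to Moderate (-1 → 9). Not NE.
(Moderate, Moderate): Brand 1 can switch to Heavy (-7 → 1). Not NE.
(Moderate, Heavy): Brand 1 can switch to Light (2 → 7). Not NE.
(Moderate, Blitz): Brand 2 can switch to Moderate (2 → 4). Not NE.
(Blitz, Moderate): Brand 1 gets 5, best alternative 1; Brand 2 gets 4, best alternative -6. No profitable deviation — NE.
(The remaining 5 profiles each have a profitable deviation by the same check.)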